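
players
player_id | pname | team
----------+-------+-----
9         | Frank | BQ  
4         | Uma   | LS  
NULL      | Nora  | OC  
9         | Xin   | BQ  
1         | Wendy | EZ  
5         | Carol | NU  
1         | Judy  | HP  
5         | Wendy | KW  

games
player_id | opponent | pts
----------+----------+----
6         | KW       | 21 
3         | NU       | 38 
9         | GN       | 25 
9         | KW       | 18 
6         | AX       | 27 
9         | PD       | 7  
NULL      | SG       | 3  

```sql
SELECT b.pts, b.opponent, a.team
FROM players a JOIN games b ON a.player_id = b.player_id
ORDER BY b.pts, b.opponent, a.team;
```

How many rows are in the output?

6

INNER JOIN keeps only pairs where the ON condition holds.
Matching on a.player_id = b.player_id. A NULL in a compared column never satisfies the condition.
Matched pairs: 6.
Total: 6 rows.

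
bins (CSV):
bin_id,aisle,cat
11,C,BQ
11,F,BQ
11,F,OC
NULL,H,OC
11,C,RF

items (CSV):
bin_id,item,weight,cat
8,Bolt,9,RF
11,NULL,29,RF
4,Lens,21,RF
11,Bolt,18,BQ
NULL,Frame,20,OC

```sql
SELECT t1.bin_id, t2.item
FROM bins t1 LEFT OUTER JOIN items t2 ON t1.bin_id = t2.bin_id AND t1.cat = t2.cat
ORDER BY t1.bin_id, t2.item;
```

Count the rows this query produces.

5

LEFT JOIN keeps every row from `bins`; unmatched rows get NULL for `items`'s columns.
Matching on t1.bin_id = t2.bin_id AND t1.cat = t2.cat. A NULL in a compared column never satisfies the condition.
- t1[0] bin_id=11, cat=BQ → 1 match(es) in t2 → 1 row(s).
- t1[1] bin_id=11, cat=BQ → 1 match(es) in t2 → 1 row(s).
- t1[2] bin_id=11, cat=OC → no match; kept with NULLs on the t2 side.
- t1[3] bin_id=NULL, cat=OC → no match; kept with NULLs on the t2 side.
- t1[4] bin_id=11, cat=RF → 1 match(es) in t2 → 1 row(s).
Total: 3 matched + 2 padded = 5 rows.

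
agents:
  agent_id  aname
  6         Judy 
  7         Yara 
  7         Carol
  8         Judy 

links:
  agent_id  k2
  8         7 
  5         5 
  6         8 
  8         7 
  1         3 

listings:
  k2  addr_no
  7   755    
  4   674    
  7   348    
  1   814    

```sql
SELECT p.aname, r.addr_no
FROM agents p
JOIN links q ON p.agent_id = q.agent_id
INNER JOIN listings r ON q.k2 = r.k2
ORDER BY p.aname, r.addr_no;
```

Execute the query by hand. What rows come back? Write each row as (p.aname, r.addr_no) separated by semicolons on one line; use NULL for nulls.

(Judy, 348); (Judy, 348); (Judy, 755); (Judy, 755)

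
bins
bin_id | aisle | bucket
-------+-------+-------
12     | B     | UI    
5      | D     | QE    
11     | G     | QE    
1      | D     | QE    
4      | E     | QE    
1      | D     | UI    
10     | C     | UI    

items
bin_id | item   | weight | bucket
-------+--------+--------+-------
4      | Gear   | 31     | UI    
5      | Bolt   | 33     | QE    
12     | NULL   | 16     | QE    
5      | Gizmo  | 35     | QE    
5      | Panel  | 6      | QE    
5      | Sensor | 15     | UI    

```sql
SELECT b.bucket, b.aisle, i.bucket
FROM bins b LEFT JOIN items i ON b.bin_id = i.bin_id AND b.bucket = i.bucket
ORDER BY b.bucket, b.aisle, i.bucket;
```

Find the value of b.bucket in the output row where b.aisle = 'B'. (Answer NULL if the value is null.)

UI

LEFT JOIN keeps every row from `bins`; unmatched rows get NULL for `items`'s columns.
Matching on b.bin_id = i.bin_id AND b.bucket = i.bucket.
- b (bin_id=12, bucket=UI) has no partner → padded with NULL.
- b (bin_id=5, bucket=QE) pairs with 3 row(s) of i.
- b (bin_id=11, bucket=QE) has no partner → padded with NULL.
- b (bin_id=1, bucket=QE) has no partner → padded with NULL.
- b (bin_id=4, bucket=QE) has no partner → padded with NULL.
- b (bin_id=1, bucket=UI) has no partner → padded with NULL.
- b (bin_id=10, bucket=UI) has no partner → padded with NULL.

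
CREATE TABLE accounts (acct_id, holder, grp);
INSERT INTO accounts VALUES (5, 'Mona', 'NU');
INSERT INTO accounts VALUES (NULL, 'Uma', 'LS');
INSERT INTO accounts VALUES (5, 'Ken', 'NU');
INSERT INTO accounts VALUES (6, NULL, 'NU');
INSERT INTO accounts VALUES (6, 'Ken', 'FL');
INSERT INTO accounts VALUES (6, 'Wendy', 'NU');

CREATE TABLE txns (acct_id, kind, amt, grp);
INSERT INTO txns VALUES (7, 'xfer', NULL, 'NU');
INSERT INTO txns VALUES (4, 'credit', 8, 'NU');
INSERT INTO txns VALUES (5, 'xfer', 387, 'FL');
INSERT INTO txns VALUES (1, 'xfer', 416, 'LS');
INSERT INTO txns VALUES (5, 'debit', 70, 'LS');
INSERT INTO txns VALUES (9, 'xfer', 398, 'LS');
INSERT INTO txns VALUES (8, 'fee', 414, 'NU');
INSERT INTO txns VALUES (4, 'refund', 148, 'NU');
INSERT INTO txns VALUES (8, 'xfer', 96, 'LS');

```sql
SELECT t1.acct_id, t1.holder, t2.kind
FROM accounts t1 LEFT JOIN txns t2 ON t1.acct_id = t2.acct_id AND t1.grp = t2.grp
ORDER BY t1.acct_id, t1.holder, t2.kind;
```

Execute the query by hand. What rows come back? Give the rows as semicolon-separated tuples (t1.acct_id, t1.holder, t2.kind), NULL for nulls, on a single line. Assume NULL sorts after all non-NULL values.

LEFT JOIN keeps every row from `accounts`; unmatched rows get NULL for `txns`'s columns.
Matching on t1.acct_id = t2.acct_id AND t1.grp = t2.grp. A NULL in a compared column never satisfies the condition.
- t1 (acct_id=5, grp=NU) has no partner → padded with NULL.
- t1 (acct_id=NULL, grp=LS) has no partner → padded with NULL.
- t1 (acct_id=5, grp=NU) has no partner → padded with NULL.
- t1 (acct_id=6, grp=NU) has no partner → padded with NULL.
- t1 (acct_id=6, grp=FL) has no partner → padded with NULL.
- t1 (acct_id=6, grp=NU) has no partner → padded with NULL.
After projecting and ordering:
t1.acct_id | t1.holder | t2.kind
5 | Ken | NULL
5 | Mona | NULL
6 | Ken | NULL
6 | Wendy | NULL
6 | NULL | NULL
NULL | Uma | NULL

(5, Ken, NULL); (5, Mona, NULL); (6, Ken, NULL); (6, Wendy, NULL); (6, NULL, NULL); (NULL, Uma, NULL)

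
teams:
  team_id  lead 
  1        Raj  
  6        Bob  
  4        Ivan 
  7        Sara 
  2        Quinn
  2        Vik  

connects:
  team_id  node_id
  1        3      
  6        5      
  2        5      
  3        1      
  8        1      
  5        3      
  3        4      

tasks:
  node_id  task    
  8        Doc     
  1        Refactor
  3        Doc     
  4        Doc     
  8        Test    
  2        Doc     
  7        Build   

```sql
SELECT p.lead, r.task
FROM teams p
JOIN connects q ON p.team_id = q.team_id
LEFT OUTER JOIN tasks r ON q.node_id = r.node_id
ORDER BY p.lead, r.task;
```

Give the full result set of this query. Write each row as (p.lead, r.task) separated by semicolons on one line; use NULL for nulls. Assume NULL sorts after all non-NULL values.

Step 1 — p INNER JOIN q on team_id → 4 row(s).
Then LEFT JOIN `tasks r` on node_id: each of those 4 rows is kept; rows whose q.node_id has no match in r get NULL for r's columns.

(Bob, NULL); (Quinn, NULL); (Raj, Doc); (Vik, NULL)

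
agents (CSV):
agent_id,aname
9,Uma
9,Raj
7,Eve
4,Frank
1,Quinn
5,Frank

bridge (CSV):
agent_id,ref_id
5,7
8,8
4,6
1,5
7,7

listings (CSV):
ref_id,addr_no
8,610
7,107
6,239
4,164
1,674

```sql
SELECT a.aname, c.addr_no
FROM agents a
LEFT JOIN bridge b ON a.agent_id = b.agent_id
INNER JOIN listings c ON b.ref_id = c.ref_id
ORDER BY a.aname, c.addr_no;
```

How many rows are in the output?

Evaluate left to right. First `agents a LEFT JOIN bridge b` on agent_id: 6 row(s).
Then INNER JOIN `listings c` on ref_id: keep only rows whose b.ref_id appears in c.
Result: 3 row(s).

3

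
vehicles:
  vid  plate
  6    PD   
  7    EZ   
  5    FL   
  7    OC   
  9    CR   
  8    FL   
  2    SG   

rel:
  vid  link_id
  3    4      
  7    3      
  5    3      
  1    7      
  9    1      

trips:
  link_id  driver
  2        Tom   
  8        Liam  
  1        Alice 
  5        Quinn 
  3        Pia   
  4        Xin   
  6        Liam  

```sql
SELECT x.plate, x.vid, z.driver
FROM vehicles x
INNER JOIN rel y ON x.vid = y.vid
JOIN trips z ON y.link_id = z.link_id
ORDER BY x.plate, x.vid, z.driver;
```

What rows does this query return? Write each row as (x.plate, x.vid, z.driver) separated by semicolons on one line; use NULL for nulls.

(CR, 9, Alice); (EZ, 7, Pia); (FL, 5, Pia); (OC, 7, Pia)

Evaluate left to right. First `vehicles x INNER JOIN rel y` on vid: 4 row(s).
Then INNER JOIN `trips z` on link_id: keep only rows whose y.link_id appears in z.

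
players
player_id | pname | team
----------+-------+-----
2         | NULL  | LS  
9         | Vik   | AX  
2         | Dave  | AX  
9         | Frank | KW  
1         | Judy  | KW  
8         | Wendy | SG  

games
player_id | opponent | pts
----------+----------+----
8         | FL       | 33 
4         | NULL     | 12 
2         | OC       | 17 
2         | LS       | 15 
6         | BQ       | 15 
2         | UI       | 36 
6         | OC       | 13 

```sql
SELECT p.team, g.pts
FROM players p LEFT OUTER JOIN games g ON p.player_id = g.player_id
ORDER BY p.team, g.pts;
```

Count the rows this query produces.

10

LEFT JOIN keeps every row from `players`; unmatched rows get NULL for `games`'s columns.
Matching on p.player_id = g.player_id.
Matched pairs: 7; unmatched p rows kept: 3.
Total: 7 matched + 3 padded = 10 rows.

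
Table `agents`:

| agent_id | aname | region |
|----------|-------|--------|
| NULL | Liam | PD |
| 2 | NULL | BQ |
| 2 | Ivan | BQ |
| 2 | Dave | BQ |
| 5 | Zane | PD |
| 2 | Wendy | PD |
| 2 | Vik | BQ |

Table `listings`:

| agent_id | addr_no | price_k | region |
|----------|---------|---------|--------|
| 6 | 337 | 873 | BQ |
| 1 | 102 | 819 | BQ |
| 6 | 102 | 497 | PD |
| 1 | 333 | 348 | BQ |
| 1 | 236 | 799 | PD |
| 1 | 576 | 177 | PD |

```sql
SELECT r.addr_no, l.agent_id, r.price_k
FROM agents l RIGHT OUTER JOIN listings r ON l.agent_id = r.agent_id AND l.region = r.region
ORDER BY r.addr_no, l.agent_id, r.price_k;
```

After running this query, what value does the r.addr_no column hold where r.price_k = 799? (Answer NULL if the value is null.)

236

RIGHT JOIN keeps every row from `listings`; unmatched rows get NULL for `agents`'s columns.
Matching on l.agent_id = r.agent_id AND l.region = r.region. A NULL in a compared column never satisfies the condition.
Matched pairs: 0; unmatched r rows kept: 6.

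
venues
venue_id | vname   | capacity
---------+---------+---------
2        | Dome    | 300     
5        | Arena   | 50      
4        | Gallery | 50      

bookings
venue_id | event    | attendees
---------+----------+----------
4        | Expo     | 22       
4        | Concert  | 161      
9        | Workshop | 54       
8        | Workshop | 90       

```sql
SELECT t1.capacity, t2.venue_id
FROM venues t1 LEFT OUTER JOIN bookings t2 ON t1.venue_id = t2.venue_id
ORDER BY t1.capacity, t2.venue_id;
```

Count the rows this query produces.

LEFT JOIN keeps every row from `venues`; unmatched rows get NULL for `bookings`'s columns.
Matching on t1.venue_id = t2.venue_id.
Matched pairs: 2; unmatched t1 rows kept: 2.
Total: 2 matched + 2 padded = 4 rows.

4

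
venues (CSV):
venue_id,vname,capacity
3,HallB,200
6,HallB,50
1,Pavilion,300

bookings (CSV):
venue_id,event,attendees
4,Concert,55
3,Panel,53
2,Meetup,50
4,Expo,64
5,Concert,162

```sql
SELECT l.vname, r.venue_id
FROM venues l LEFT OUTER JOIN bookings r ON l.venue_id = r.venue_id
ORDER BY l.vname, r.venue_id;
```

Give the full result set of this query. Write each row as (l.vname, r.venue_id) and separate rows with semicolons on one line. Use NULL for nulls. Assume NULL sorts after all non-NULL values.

LEFT JOIN keeps every row from `venues`; unmatched rows get NULL for `bookings`'s columns.
Matching on l.venue_id = r.venue_id.
- l (venue_id=3) pairs with 1 row(s) of r.
- l (venue_id=6) has no partner → padded with NULL.
- l (venue_id=1) has no partner → padded with NULL.
After projecting and ordering:
l.vname | r.venue_id
HallB | 3
HallB | NULL
Pavilion | NULL

(HallB, 3); (HallB, NULL); (Pavilion, NULL)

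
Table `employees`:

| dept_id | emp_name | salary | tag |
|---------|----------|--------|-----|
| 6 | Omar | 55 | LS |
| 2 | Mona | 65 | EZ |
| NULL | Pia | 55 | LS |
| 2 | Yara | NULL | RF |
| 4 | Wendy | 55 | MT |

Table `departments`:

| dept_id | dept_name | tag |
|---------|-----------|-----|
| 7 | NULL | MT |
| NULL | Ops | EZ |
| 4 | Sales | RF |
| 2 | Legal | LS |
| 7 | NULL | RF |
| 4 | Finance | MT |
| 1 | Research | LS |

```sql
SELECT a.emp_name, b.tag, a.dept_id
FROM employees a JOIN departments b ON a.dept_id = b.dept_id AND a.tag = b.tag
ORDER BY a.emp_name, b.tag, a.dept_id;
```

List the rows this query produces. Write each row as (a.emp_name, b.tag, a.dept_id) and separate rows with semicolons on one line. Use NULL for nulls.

(Wendy, MT, 4)

INNER JOIN keeps only pairs where the ON condition holds.
Matching on a.dept_id = b.dept_id AND a.tag = b.tag. A NULL in a compared column never satisfies the condition.
- a row (dept_id=6, tag=LS): no match → dropped.
- a row (dept_id=2, tag=EZ): no match → dropped.
- a row (dept_id=NULL, tag=LS): no match → dropped.
- a row (dept_id=2, tag=RF): no match → dropped.
- a row (dept_id=4, tag=MT): matches 1 b row(s) → 1 output row(s).
After projecting and ordering:
a.emp_name | b.tag | a.dept_id
Wendy | MT | 4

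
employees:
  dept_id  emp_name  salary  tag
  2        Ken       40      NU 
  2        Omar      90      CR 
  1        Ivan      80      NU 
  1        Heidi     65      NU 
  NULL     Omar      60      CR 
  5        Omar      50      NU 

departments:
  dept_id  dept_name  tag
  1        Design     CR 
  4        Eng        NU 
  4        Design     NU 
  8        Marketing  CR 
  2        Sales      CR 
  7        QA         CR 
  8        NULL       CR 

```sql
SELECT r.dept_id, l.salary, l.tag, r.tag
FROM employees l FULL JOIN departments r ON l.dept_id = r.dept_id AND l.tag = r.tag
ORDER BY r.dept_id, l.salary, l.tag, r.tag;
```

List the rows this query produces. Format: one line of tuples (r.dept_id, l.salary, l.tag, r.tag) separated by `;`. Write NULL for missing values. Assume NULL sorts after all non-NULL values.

(1, NULL, NULL, CR); (2, 90, CR, CR); (4, NULL, NULL, NU); (4, NULL, NULL, NU); (7, NULL, NULL, CR); (8, NULL, NULL, CR); (8, NULL, NULL, CR); (NULL, 40, NU, NULL); (NULL, 50, NU, NULL); (NULL, 60, CR, NULL); (NULL, 65, NU, NULL); (NULL, 80, NU, NULL)

FULL OUTER JOIN keeps every row from both sides; unmatched rows get NULL for the other side's columns.
Matching on l.dept_id = r.dept_id AND l.tag = r.tag. A NULL in a compared column never satisfies the condition.
- l row (dept_id=2, tag=NU): no match → kept, r columns NULL.
- l row (dept_id=2, tag=CR): matches 1 r row(s) → 1 output row(s).
- l row (dept_id=1, tag=NU): no match → kept, r columns NULL.
- l row (dept_id=1, tag=NU): no match → kept, r columns NULL.
- l row (dept_id=NULL, tag=CR): no match → kept, r columns NULL.
- l row (dept_id=5, tag=NU): no match → kept, r columns NULL.
- plus 6 unmatched r row(s), each kept with NULL l columns.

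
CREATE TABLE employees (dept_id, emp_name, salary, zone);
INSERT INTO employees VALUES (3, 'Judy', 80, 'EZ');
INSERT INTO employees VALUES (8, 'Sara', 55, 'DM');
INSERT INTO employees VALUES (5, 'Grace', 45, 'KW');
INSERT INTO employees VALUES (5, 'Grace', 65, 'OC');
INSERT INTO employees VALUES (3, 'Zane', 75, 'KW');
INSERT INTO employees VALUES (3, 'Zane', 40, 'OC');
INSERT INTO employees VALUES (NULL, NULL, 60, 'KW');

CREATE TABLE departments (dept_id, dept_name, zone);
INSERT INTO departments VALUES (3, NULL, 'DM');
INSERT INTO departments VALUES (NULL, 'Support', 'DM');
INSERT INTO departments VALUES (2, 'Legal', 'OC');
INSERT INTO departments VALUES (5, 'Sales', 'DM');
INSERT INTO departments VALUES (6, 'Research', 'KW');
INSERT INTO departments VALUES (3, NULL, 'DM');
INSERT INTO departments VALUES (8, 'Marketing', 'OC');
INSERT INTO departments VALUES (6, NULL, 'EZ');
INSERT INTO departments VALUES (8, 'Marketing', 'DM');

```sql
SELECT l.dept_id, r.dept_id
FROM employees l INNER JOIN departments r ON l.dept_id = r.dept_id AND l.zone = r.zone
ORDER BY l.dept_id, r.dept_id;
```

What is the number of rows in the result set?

1

INNER JOIN keeps only pairs where the ON condition holds.
Matching on l.dept_id = r.dept_id AND l.zone = r.zone. A NULL in a compared column never satisfies the condition.
- dept_id=3, zone=EZ: no matching r row, dropped.
- dept_id=8, zone=DM: 1 matching r row(s), so 1 row(s) emitted.
- dept_id=5, zone=KW: no matching r row, dropped.
- dept_id=5, zone=OC: no matching r row, dropped.
- dept_id=3, zone=KW: no matching r row, dropped.
- dept_id=3, zone=OC: no matching r row, dropped.
- dept_id=NULL, zone=KW: no matching r row, dropped.
Total: 1 rows.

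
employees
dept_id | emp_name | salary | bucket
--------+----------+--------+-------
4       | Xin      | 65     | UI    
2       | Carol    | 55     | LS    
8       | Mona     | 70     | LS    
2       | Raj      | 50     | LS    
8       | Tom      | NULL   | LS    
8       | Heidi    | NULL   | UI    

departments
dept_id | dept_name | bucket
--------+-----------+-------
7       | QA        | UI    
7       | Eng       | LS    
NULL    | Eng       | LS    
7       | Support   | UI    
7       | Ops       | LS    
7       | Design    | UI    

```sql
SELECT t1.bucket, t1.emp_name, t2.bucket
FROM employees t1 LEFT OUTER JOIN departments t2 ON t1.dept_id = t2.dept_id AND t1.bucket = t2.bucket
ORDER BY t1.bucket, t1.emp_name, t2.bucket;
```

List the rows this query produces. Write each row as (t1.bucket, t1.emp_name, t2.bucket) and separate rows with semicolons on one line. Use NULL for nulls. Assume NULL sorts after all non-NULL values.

(LS, Carol, NULL); (LS, Mona, NULL); (LS, Raj, NULL); (LS, Tom, NULL); (UI, Heidi, NULL); (UI, Xin, NULL)

LEFT JOIN keeps every row from `employees`; unmatched rows get NULL for `departments`'s columns.
Matching on t1.dept_id = t2.dept_id AND t1.bucket = t2.bucket. A NULL in a compared column never satisfies the condition.
- t1 row (dept_id=4, bucket=UI): no match → kept, t2 columns NULL.
- t1 row (dept_id=2, bucket=LS): no match → kept, t2 columns NULL.
- t1 row (dept_id=8, bucket=LS): no match → kept, t2 columns NULL.
- t1 row (dept_id=2, bucket=LS): no match → kept, t2 columns NULL.
- t1 row (dept_id=8, bucket=LS): no match → kept, t2 columns NULL.
- t1 row (dept_id=8, bucket=UI): no match → kept, t2 columns NULL.
After projecting and ordering:
t1.bucket | t1.emp_name | t2.bucket
LS | Carol | NULL
LS | Mona | NULL
LS | Raj | NULL
LS | Tom | NULL
UI | Heidi | NULL
UI | Xin | NULL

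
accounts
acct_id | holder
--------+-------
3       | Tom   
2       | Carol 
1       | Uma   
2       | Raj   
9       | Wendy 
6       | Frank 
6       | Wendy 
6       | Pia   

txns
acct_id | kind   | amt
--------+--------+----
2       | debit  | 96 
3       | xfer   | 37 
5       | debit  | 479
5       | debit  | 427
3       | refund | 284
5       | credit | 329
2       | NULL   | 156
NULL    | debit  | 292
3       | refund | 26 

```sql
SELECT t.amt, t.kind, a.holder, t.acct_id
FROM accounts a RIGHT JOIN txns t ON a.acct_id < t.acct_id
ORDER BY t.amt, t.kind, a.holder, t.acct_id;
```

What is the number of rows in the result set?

24

RIGHT JOIN keeps every row from `txns`; unmatched rows get NULL for `accounts`'s columns.
Matching on a.acct_id < t.acct_id. A NULL in a compared column never satisfies the condition.
Matched pairs: 23; unmatched t rows kept: 1.
Total: 23 matched + 1 padded = 24 rows.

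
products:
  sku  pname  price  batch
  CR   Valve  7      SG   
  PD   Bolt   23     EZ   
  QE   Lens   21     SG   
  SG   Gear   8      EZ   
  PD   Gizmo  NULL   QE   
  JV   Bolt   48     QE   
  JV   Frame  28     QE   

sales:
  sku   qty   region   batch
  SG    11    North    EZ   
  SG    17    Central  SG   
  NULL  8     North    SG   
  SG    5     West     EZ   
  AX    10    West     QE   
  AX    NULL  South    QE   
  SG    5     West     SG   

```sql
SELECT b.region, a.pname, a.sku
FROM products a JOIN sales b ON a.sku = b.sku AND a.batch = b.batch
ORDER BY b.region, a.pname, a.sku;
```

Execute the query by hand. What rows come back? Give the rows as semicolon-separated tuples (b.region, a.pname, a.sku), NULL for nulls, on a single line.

(North, Gear, SG); (West, Gear, SG)

INNER JOIN keeps only pairs where the ON condition holds.
Matching on a.sku = b.sku AND a.batch = b.batch. A NULL in a compared column never satisfies the condition.
- a[0] sku=CR, batch=SG → no match; dropped.
- a[1] sku=PD, batch=EZ → no match; dropped.
- a[2] sku=QE, batch=SG → no match; dropped.
- a[3] sku=SG, batch=EZ → 2 match(es) in b → 2 row(s).
- a[4] sku=PD, batch=QE → no match; dropped.
- a[5] sku=JV, batch=QE → no match; dropped.
- a[6] sku=JV, batch=QE → no match; dropped.
After projecting and ordering:
b.region | a.pname | a.sku
North | Gear | SG
West | Gear | SG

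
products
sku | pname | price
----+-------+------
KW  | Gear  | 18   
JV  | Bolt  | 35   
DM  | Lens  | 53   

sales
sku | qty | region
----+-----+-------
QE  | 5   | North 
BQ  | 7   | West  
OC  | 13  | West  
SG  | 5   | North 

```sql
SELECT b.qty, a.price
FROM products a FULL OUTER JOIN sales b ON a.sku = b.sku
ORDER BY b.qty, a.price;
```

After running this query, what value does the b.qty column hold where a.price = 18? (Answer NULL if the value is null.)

NULL

FULL OUTER JOIN keeps every row from both sides; unmatched rows get NULL for the other side's columns.
Matching on a.sku = b.sku.
- a[0] sku=KW → no match; kept with NULLs on the b side.
- a[1] sku=JV → no match; kept with NULLs on the b side.
- a[2] sku=DM → no match; kept with NULLs on the b side.
- 4 b row(s) had no a match → kept, a columns NULL.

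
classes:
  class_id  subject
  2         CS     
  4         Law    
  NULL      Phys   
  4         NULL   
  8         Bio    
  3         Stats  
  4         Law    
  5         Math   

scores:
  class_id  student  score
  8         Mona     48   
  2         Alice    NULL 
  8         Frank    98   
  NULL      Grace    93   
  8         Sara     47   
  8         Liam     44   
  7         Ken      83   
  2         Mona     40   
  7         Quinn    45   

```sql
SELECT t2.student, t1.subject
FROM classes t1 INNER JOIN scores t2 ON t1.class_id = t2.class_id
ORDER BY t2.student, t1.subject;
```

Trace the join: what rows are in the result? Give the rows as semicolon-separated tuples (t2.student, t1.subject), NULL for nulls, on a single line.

(Alice, CS); (Frank, Bio); (Liam, Bio); (Mona, Bio); (Mona, CS); (Sara, Bio)

INNER JOIN keeps only pairs where the ON condition holds.
Matching on t1.class_id = t2.class_id. A NULL in a compared column never satisfies the condition.
Matched pairs: 6.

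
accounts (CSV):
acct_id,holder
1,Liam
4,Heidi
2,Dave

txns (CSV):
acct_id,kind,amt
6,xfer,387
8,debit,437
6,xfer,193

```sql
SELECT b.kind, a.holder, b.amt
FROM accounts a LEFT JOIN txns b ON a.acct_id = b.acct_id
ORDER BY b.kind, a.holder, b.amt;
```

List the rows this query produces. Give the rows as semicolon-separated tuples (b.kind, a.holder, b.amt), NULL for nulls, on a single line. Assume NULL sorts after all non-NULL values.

LEFT JOIN keeps every row from `accounts`; unmatched rows get NULL for `txns`'s columns.
Matching on a.acct_id = b.acct_id.
- a (acct_id=1) has no partner → padded with NULL.
- a (acct_id=4) has no partner → padded with NULL.
- a (acct_id=2) has no partner → padded with NULL.
After projecting and ordering:
b.kind | a.holder | b.amt
NULL | Dave | NULL
NULL | Heidi | NULL
NULL | Liam | NULL

(NULL, Dave, NULL); (NULL, Heidi, NULL); (NULL, Liam, NULL)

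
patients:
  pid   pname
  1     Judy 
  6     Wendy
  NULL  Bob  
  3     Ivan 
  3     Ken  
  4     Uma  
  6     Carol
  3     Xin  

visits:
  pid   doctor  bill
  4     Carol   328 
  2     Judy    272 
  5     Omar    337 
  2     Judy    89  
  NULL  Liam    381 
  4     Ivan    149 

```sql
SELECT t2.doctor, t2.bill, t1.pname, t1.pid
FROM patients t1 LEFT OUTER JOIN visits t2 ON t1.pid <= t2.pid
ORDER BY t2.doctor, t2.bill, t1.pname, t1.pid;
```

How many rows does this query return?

LEFT JOIN keeps every row from `patients`; unmatched rows get NULL for `visits`'s columns.
Matching on t1.pid <= t2.pid. A NULL in a compared column never satisfies the condition.
Matched pairs: 17; unmatched t1 rows kept: 3.
Total: 17 matched + 3 padded = 20 rows.

20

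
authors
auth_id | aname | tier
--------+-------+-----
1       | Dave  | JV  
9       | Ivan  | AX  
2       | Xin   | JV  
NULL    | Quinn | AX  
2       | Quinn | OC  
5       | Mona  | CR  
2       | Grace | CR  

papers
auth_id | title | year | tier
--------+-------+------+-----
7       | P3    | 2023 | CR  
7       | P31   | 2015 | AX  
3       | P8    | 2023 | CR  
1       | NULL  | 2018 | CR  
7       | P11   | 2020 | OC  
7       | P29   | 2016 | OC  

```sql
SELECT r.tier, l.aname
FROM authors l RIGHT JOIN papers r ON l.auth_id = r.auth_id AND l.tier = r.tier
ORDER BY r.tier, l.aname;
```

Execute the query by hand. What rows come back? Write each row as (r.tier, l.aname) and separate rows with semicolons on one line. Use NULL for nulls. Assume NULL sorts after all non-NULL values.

(AX, NULL); (CR, NULL); (CR, NULL); (CR, NULL); (OC, NULL); (OC, NULL)

RIGHT JOIN keeps every row from `papers`; unmatched rows get NULL for `authors`'s columns.
Matching on l.auth_id = r.auth_id AND l.tier = r.tier. A NULL in a compared column never satisfies the condition.
Matched pairs: 0; unmatched r rows kept: 6.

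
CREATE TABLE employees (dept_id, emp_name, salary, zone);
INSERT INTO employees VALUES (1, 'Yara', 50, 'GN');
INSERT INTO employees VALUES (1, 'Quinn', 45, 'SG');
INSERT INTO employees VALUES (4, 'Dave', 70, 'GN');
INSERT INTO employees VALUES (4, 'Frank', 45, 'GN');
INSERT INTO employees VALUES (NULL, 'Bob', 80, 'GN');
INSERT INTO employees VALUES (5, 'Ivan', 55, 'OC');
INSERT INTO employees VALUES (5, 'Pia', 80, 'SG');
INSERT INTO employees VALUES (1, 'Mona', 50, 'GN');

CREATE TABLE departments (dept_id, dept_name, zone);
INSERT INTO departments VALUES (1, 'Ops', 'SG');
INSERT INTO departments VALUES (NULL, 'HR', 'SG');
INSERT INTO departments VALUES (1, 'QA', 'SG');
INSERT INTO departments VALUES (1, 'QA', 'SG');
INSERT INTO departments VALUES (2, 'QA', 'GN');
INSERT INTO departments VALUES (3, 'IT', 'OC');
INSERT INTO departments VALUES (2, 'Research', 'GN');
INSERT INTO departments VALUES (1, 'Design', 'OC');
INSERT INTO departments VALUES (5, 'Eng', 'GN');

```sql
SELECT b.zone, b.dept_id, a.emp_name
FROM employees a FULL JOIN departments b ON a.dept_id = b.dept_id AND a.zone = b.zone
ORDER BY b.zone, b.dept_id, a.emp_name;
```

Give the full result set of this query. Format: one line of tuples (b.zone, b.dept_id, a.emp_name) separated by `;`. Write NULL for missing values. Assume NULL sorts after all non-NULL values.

(GN, 2, NULL); (GN, 2, NULL); (GN, 5, NULL); (OC, 1, NULL); (OC, 3, NULL); (SG, 1, Quinn); (SG, 1, Quinn); (SG, 1, Quinn); (SG, NULL, NULL); (NULL, NULL, Bob); (NULL, NULL, Dave); (NULL, NULL, Frank); (NULL, NULL, Ivan); (NULL, NULL, Mona); (NULL, NULL, Pia); (NULL, NULL, Yara)

FULL OUTER JOIN keeps every row from both sides; unmatched rows get NULL for the other side's columns.
Matching on a.dept_id = b.dept_id AND a.zone = b.zone. A NULL in a compared column never satisfies the condition.
Matched pairs: 3; unmatched a rows kept: 7; unmatched b rows kept: 6.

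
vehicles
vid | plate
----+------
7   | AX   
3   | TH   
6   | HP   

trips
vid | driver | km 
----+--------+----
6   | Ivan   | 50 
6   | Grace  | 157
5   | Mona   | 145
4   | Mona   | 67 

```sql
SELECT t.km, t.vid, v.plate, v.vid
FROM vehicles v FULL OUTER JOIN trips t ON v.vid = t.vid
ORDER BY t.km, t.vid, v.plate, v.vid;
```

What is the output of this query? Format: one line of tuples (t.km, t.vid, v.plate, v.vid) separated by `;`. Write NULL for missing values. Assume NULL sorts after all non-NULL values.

FULL OUTER JOIN keeps every row from both sides; unmatched rows get NULL for the other side's columns.
Matching on v.vid = t.vid.
- v[0] vid=7 → no match; kept with NULLs on the t side.
- v[1] vid=3 → no match; kept with NULLs on the t side.
- v[2] vid=6 → 2 match(es) in t → 2 row(s).
- 2 row(s) from t found no v partner → padded with NULL.
After projecting and ordering:
t.km | t.vid | v.plate | v.vid
50 | 6 | HP | 6
67 | 4 | NULL | NULL
145 | 5 | NULL | NULL
157 | 6 | HP | 6
NULL | NULL | AX | 7
NULL | NULL | TH | 3

(50, 6, HP, 6); (67, 4, NULL, NULL); (145, 5, NULL, NULL); (157, 6, HP, 6); (NULL, NULL, AX, 7); (NULL, NULL, TH, 3)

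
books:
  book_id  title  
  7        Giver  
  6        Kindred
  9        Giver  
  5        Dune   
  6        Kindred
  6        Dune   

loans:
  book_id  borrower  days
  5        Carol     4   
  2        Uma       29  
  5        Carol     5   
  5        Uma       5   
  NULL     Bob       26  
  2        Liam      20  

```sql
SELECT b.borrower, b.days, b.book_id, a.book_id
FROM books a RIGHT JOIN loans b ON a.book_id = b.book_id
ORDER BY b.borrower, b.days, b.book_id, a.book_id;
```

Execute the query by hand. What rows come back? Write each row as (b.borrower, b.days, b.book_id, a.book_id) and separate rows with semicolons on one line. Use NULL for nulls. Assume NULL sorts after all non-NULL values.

(Bob, 26, NULL, NULL); (Carol, 4, 5, 5); (Carol, 5, 5, 5); (Liam, 20, 2, NULL); (Uma, 5, 5, 5); (Uma, 29, 2, NULL)

RIGHT JOIN keeps every row from `loans`; unmatched rows get NULL for `books`'s columns.
Matching on a.book_id = b.book_id. A NULL in a compared column never satisfies the condition.
Matched pairs: 3; unmatched b rows kept: 3.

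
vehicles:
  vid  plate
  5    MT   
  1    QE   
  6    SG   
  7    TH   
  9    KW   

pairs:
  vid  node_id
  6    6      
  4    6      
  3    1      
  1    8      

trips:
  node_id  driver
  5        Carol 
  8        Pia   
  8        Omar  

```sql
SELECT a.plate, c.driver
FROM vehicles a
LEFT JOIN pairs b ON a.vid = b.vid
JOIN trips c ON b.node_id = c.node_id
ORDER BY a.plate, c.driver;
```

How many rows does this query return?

Evaluate left to right. First `vehicles a LEFT JOIN pairs b` on vid: 5 row(s).
Then INNER JOIN `trips c` on node_id: keep only rows whose b.node_id appears in c.
Result: 2 row(s).

2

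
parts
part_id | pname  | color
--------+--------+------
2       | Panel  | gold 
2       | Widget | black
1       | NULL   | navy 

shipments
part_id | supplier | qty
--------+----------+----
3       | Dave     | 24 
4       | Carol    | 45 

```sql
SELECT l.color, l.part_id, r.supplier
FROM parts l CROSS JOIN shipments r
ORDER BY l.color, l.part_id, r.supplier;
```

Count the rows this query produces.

6

CROSS JOIN pairs every row of `parts` with every row of `shipments`: 3 × 2 = 6 rows.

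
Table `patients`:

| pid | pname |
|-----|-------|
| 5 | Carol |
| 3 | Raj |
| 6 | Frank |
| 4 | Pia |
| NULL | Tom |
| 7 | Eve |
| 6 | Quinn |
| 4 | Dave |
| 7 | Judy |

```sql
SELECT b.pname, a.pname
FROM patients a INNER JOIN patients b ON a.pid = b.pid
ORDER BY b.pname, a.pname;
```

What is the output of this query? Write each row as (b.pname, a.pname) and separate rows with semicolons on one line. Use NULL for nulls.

(Carol, Carol); (Dave, Dave); (Dave, Pia); (Eve, Eve); (Eve, Judy); (Frank, Frank); (Frank, Quinn); (Judy, Eve); (Judy, Judy); (Pia, Dave); (Pia, Pia); (Quinn, Frank); (Quinn, Quinn); (Raj, Raj)

INNER JOIN keeps only pairs where the ON condition holds.
Matching on a.pid = b.pid. A NULL in a compared column never satisfies the condition.
- a (pid=5) pairs with 1 row(s) of b.
- a (pid=3) pairs with 1 row(s) of b.
- a (pid=6) pairs with 2 row(s) of b.
- a (pid=4) pairs with 2 row(s) of b.
- a (pid=NULL) has no partner → excluded.
- a (pid=7) pairs with 2 row(s) of b.
- a (pid=6) pairs with 2 row(s) of b.
- a (pid=4) pairs with 2 row(s) of b.
- a (pid=7) pairs with 2 row(s) of b.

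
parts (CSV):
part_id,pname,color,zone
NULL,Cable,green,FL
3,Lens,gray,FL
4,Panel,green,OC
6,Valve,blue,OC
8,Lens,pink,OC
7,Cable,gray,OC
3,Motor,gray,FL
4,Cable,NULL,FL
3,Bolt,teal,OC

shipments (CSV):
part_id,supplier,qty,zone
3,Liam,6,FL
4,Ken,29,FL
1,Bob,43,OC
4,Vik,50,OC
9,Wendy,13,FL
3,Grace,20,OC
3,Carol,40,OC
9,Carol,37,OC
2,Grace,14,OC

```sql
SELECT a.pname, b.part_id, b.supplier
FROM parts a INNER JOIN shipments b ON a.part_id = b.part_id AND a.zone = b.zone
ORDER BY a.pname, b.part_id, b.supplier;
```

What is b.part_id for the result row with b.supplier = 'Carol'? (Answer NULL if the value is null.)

3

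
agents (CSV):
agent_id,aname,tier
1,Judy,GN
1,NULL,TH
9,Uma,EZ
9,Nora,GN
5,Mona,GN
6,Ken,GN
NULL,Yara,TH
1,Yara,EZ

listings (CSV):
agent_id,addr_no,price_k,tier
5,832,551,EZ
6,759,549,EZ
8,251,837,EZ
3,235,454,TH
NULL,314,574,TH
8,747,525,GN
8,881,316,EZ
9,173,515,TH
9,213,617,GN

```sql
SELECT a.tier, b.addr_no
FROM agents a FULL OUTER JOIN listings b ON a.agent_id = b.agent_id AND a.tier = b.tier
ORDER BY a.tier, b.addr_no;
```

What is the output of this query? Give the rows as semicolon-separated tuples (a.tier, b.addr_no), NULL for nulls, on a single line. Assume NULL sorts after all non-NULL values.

(EZ, NULL); (EZ, NULL); (GN, 213); (GN, NULL); (GN, NULL); (GN, NULL); (TH, NULL); (TH, NULL); (NULL, 173); (NULL, 235); (NULL, 251); (NULL, 314); (NULL, 747); (NULL, 759); (NULL, 832); (NULL, 881)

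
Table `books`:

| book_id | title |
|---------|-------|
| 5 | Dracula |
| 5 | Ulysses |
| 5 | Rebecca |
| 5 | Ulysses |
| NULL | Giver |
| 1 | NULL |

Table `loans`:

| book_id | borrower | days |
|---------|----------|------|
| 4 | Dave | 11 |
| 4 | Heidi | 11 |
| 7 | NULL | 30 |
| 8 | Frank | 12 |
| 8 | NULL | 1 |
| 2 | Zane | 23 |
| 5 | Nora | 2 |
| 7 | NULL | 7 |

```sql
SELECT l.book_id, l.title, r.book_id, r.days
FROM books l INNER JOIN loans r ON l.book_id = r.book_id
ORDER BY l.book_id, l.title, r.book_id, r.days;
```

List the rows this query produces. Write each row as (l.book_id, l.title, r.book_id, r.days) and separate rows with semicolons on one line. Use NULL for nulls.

(5, Dracula, 5, 2); (5, Rebecca, 5, 2); (5, Ulysses, 5, 2); (5, Ulysses, 5, 2)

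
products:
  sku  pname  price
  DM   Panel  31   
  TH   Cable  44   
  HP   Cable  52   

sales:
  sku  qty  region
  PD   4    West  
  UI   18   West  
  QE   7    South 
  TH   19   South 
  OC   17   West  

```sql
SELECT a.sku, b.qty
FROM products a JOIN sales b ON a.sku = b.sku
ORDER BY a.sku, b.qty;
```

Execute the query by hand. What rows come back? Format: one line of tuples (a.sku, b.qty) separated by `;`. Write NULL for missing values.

(TH, 19)

INNER JOIN keeps only pairs where the ON condition holds.
Matching on a.sku = b.sku.
- a row (sku=DM): no match → dropped.
- a row (sku=TH): matches 1 b row(s) → 1 output row(s).
- a row (sku=HP): no match → dropped.
After projecting and ordering:
a.sku | b.qty
TH | 19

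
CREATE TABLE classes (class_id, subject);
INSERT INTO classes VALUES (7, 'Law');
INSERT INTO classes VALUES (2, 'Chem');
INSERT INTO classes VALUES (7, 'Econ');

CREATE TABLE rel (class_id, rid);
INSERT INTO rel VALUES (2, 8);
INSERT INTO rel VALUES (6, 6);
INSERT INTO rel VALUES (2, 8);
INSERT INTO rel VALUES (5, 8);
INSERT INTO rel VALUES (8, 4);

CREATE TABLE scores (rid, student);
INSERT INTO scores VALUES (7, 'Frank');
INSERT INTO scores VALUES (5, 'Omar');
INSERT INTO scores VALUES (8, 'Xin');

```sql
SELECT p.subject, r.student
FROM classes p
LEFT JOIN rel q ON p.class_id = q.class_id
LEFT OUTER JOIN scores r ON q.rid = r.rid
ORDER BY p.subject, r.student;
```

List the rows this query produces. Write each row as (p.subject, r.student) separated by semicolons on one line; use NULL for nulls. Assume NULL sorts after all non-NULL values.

(Chem, Xin); (Chem, Xin); (Econ, NULL); (Law, NULL)

Joins associate left-to-right: classes LEFT JOIN rel on class_id gives 4 intermediate row(s).
Then LEFT JOIN `scores r` on rid: each of those 4 rows is kept; rows whose q.rid has no match in r get NULL for r's columns.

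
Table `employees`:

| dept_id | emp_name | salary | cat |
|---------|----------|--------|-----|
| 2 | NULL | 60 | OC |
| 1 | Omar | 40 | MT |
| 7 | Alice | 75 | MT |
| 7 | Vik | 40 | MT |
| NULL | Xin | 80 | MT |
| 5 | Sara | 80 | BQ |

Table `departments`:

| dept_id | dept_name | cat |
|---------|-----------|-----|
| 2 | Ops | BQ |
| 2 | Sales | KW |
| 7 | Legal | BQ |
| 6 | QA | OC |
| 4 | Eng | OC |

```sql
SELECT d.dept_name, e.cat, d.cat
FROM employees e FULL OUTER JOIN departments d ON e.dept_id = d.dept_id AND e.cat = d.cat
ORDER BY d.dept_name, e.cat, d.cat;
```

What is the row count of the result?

11

FULL OUTER JOIN keeps every row from both sides; unmatched rows get NULL for the other side's columns.
Matching on e.dept_id = d.dept_id AND e.cat = d.cat. A NULL in a compared column never satisfies the condition.
- dept_id=2, cat=OC: no d row matches, row kept with d columns NULL.
- dept_id=1, cat=MT: no d row matches, row kept with d columns NULL.
- dept_id=7, cat=MT: no d row matches, row kept with d columns NULL.
- dept_id=7, cat=MT: no d row matches, row kept with d columns NULL.
- dept_id=NULL, cat=MT: no d row matches, row kept with d columns NULL.
- dept_id=5, cat=BQ: no d row matches, row kept with d columns NULL.
- 5 row(s) from d found no e partner → padded with NULL.
Total: 0 matched + 11 padded = 11 rows.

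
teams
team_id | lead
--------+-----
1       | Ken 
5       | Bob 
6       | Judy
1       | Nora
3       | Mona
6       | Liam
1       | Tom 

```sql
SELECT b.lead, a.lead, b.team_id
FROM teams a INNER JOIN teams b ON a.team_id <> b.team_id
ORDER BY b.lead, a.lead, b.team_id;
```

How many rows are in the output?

INNER JOIN keeps only pairs where the ON condition holds.
Matching on a.team_id <> b.team_id.
- a (team_id=1) pairs with 4 row(s) of b.
- a (team_id=5) pairs with 6 row(s) of b.
- a (team_id=6) pairs with 5 row(s) of b.
- a (team_id=1) pairs with 4 row(s) of b.
- a (team_id=3) pairs with 6 row(s) of b.
- a (team_id=6) pairs with 5 row(s) of b.
- a (team_id=1) pairs with 4 row(s) of b.
Total: 34 rows.

34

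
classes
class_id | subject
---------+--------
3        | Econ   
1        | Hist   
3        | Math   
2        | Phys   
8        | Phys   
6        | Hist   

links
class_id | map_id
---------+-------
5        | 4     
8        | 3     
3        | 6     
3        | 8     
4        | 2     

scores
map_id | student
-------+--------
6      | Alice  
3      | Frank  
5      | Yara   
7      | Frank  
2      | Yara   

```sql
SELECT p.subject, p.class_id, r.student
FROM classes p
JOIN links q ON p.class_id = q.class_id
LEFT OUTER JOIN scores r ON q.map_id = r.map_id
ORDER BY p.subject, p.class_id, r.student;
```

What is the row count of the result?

5

Evaluate left to right. First `classes p INNER JOIN links q` on class_id: 5 row(s).
Then LEFT JOIN `scores r` on map_id: each of those 5 rows is kept; rows whose q.map_id has no match in r get NULL for r's columns.
Result: 5 row(s).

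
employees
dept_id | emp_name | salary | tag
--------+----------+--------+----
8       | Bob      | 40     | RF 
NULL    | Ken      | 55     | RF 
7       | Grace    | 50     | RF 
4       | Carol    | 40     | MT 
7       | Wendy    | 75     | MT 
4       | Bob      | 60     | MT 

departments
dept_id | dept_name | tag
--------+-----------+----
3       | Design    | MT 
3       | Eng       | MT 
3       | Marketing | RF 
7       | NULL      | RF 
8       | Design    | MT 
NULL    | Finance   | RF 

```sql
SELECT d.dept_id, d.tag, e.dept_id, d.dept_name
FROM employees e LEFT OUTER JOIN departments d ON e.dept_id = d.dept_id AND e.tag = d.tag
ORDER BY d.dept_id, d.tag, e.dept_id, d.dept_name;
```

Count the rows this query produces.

LEFT JOIN keeps every row from `employees`; unmatched rows get NULL for `departments`'s columns.
Matching on e.dept_id = d.dept_id AND e.tag = d.tag. A NULL in a compared column never satisfies the condition.
Matched pairs: 1; unmatched e rows kept: 5.
Total: 1 matched + 5 padded = 6 rows.

6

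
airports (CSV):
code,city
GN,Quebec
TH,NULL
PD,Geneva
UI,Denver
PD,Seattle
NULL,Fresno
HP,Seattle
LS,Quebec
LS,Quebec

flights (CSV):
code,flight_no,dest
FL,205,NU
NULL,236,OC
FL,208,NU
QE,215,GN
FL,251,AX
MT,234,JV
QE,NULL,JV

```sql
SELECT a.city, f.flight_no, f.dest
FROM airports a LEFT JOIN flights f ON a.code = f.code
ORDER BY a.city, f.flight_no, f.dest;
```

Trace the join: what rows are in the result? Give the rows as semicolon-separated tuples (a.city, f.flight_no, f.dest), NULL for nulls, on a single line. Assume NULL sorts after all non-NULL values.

(Denver, NULL, NULL); (Fresno, NULL, NULL); (Geneva, NULL, NULL); (Quebec, NULL, NULL); (Quebec, NULL, NULL); (Quebec, NULL, NULL); (Seattle, NULL, NULL); (Seattle, NULL, NULL); (NULL, NULL, NULL)

LEFT JOIN keeps every row from `airports`; unmatched rows get NULL for `flights`'s columns.
Matching on a.code = f.code. A NULL in a compared column never satisfies the condition.
Matched pairs: 0; unmatched a rows kept: 9.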